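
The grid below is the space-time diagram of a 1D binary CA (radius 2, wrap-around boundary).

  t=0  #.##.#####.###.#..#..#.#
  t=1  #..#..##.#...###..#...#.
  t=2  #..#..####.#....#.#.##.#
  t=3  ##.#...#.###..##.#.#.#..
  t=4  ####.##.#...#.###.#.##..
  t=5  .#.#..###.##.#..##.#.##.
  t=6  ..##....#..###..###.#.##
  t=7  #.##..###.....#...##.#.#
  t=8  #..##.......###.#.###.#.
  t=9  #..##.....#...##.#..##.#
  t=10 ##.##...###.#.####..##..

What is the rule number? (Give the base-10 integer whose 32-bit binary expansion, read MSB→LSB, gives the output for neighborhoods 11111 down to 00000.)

2786245718

  #####|#  b31=1 t=0,i=7
  ####.|.  b30=0 t=0,i=8
  ###.#|#  b29=1 t=0,i=9
  ###..|.  b28=0 t=1,i=15
  ##.##|.  b27=0 t=0,i=1
  ##.#.|#  b26=1 t=0,i=14
  ##..#|#  b25=1 t=1,i=16
  ##...|.  b24=0 t=6,i=4
  #.###|.  b23=0 t=0,i=5
  #.##.|.  b22=0 t=0,i=2
  #.#.#|.  b21=0 t=2,i=18
  #.#..|#  b20=1 t=0,i=15
  #..##|.  b19=0 t=1,i=5
  #..#.|.  b18=0 t=0,i=17
  #...#|#  b17=1 t=1,i=11
  #....|.  b16=0 t=2,i=13
  .####|#  b15=1 t=0,i=6
  .###.|.  b14=0 t=0,i=12
  .##.#|#  b13=1 t=0,i=0
  .##..|#  b12=1 t=2,i=0
  .#.##|#  b11=1 t=0,i=22
  .#.#.|#  b10=1 t=1,i=23
  .#..#|.  b9=0 t=0,i=16
  .#...|.  b8=0 t=1,i=10
  ..###|.  b7=0 t=1,i=13
  ..##.|#  b6=1 t=1,i=6
  ..#.#|.  b5=0 t=0,i=21
  ..#..|#  b4=1 t=0,i=18
  ...##|.  b3=0 t=1,i=12
  ...#.|#  b2=1 t=1,i=21
  ....#|#  b1=1 t=2,i=14
  .....|.  b0=0 t=7,i=11
  bits 10100110000100101011110001010110 = 2786245718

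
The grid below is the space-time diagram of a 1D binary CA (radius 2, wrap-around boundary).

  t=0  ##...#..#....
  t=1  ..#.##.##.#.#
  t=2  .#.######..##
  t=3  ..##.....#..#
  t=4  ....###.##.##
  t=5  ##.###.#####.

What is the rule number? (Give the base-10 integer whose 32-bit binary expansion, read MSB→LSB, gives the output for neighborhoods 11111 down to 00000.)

  ##### -> .   bit 31 = 0  t=2,i=5
  ####. -> .   bit 30 = 0  t=2,i=7
  ###.# -> .   bit 29 = 0  t=4,i=6
  ###.. -> .   bit 28 = 0  t=2,i=8
  ##.## -> #   bit 27 = 1  t=1,i=6
  ##.#. -> .   bit 26 = 0  t=1,i=9
  ##..# -> #   bit 25 = 1  t=2,i=9
  ##... -> #   bit 24 = 1  t=0,i=2
  #.### -> #   bit 23 = 1  t=2,i=3
  #.##. -> #   bit 22 = 1  t=1,i=4
  #.#.# -> .   bit 21 = 0  t=1,i=10
  #.#.. -> #   bit 20 = 1  t=1,i=12
  #..## -> .   bit 19 = 0  t=2,i=10
  #..#. -> #   bit 18 = 1  t=0,i=7
  #...# -> .   bit 17 = 0  t=0,i=3
  #.... -> #   bit 16 = 1  t=0,i=10
  .#### -> .   bit 15 = 0  t=2,i=4
  .###. -> #   bit 14 = 1  t=4,i=5
  .##.# -> #   bit 13 = 1  t=1,i=5
  .##.. -> .   bit 12 = 0  t=0,i=1
  .#.## -> #   bit 11 = 1  t=1,i=3
  .#.#. -> #   bit 10 = 1  t=1,i=11
  .#..# -> .   bit 9 = 0  t=0,i=6
  .#... -> .   bit 8 = 0  t=0,i=9
  ..### -> #   bit 7 = 1  t=4,i=4
  ..##. -> .   bit 6 = 0  t=0,i=0
  ..#.# -> .   bit 5 = 0  t=1,i=2
  ..#.. -> #   bit 4 = 1  t=0,i=5
  ...## -> #   bit 3 = 1  t=0,i=12
  ...#. -> #   bit 2 = 1  t=0,i=4
  ....# -> .   bit 1 = 0  t=0,i=11
  ..... -> #   bit 0 = 1  t=3,i=6
  bits 00001011110101010110110010011101 = 198536349

198536349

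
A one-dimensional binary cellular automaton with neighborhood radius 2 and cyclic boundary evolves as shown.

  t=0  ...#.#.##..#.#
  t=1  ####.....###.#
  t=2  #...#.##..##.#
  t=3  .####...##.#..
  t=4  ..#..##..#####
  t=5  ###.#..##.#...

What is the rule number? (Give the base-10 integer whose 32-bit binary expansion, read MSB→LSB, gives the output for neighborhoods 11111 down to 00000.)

664723767

  ##### -> .   bit 31 = 0  t=1,i=1
  ####. -> .   bit 30 = 0  t=1,i=2
  ###.# -> #   bit 29 = 1  t=1,i=11
  ###.. -> .   bit 28 = 0  t=1,i=3
  ##.## -> .   bit 27 = 0  t=1,i=12
  ##.#. -> #   bit 26 = 1  t=3,i=10
  ##..# -> #   bit 25 = 1  t=0,i=9
  ##... -> #   bit 24 = 1  t=1,i=4
  #.### -> #   bit 23 = 1  t=1,i=13
  #.##. -> .   bit 22 = 0  t=0,i=7
  #.#.# -> .   bit 21 = 0  t=0,i=5
  #.#.. -> #   bit 20 = 1  t=0,i=13
  #..## -> #   bit 19 = 1  t=2,i=9
  #..#. -> #   bit 18 = 1  t=0,i=10
  #...# -> #   bit 17 = 1  t=0,i=1
  #.... -> .   bit 16 = 0  t=1,i=5
  .#### -> #   bit 15 = 1  t=1,i=0
  .###. -> #   bit 14 = 1  t=1,i=10
  .##.# -> #   bit 13 = 1  t=2,i=11
  .##.. -> .   bit 12 = 0  t=0,i=8
  .#.## -> .   bit 11 = 0  t=0,i=6
  .#.#. -> .   bit 10 = 0  t=0,i=4
  .#..# -> .   bit 9 = 0  t=4,i=3
  .#... -> #   bit 8 = 1  t=0,i=0
  ..### -> .   bit 7 = 0  t=1,i=9
  ..##. -> .   bit 6 = 0  t=2,i=10
  ..#.# -> #   bit 5 = 1  t=0,i=3
  ..#.. -> #   bit 4 = 1  t=4,i=2
  ...## -> .   bit 3 = 0  t=1,i=8
  ...#. -> #   bit 2 = 1  t=0,i=2
  ....# -> #   bit 1 = 1  t=1,i=7
  ..... -> #   bit 0 = 1  t=1,i=6
  bits 00100111100111101110000100110111 = 664723767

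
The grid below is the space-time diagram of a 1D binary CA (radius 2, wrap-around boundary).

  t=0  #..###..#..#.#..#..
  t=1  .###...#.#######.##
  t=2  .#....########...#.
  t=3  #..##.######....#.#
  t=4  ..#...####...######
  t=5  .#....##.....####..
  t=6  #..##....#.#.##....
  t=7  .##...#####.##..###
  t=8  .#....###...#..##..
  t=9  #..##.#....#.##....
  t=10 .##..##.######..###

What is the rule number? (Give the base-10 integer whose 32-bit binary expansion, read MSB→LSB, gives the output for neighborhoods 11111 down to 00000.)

2229112486

  [31] ##### => #  t=1,i=11
  [30] ####. => .  t=1,i=14
  [29] ###.# => .  t=1,i=15
  [28] ###.. => .  t=0,i=5
  [27] ##.## => .  t=1,i=0
  [26] ##.#. => #  t=9,i=5
  [25] ##..# => .  t=0,i=6
  [24] ##... => .  t=1,i=4
  [23] #.### => #  t=1,i=1
  [22] #.##. => #  t=1,i=17
  [21] #.#.# => .  t=6,i=11
  [20] #.#.. => #  t=0,i=13
  [19] #..## => #  t=0,i=2
  [18] #..#. => #  t=0,i=7
  [17] #...# => .  t=1,i=5
  [16] #.... => #  t=2,i=3
  [15] .#### => #  t=1,i=10
  [14] .###. => .  t=0,i=4
  [13] .##.# => .  t=1,i=18
  [12] .##.. => .  t=3,i=0
  [11] .#.## => #  t=1,i=8
  [10] .#.#. => #  t=0,i=12
  [9] .#..# => #  t=0,i=1
  [8] .#... => .  t=2,i=2
  [7] ..### => #  t=0,i=3
  [6] ..##. => .  t=3,i=3
  [5] ..#.# => #  t=0,i=11
  [4] ..#.. => .  t=0,i=0
  [3] ...## => .  t=2,i=5
  [2] ...#. => #  t=1,i=6
  [1] ....# => #  t=2,i=4
  [0] ..... => .  t=5,i=10
  bits 10000100110111011000111010100110 = 2229112486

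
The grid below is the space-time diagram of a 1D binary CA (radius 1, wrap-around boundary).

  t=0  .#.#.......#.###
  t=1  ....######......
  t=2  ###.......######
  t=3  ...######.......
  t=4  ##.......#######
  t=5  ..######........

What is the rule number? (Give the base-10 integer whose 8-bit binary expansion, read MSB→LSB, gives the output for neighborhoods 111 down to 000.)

  ###|.  b7=0 t=0,i=14
  ##.|.  b6=0 t=0,i=15
  #.#|.  b5=0 t=0,i=0
  #..|#  b4=1 t=0,i=4
  .##|.  b3=0 t=0,i=13
  .#.|.  b2=0 t=0,i=1
  ..#|.  b1=0 t=0,i=10
  ...|#  b0=1 t=0,i=5
  bits 00010001 = 17

17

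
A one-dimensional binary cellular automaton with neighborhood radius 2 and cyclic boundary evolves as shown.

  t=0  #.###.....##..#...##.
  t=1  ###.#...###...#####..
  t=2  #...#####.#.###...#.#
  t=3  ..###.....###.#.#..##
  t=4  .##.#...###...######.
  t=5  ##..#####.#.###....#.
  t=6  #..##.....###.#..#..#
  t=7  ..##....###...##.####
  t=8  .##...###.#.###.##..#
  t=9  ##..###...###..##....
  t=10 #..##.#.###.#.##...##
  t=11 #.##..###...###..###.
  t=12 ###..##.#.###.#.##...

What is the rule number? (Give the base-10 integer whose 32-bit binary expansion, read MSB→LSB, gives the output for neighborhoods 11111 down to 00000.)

  ##### -> .   bit 31 = 0  t=1,i=16
  ####. -> .   bit 30 = 0  t=1,i=17
  ###.# -> .   bit 29 = 0  t=1,i=2
  ###.. -> #   bit 28 = 1  t=0,i=4
  ##.## -> #   bit 27 = 1  t=7,i=16
  ##.#. -> .   bit 26 = 0  t=0,i=20
  ##..# -> .   bit 25 = 0  t=0,i=12
  ##... -> .   bit 24 = 0  t=0,i=5
  #.### -> #   bit 23 = 1  t=0,i=2
  #.##. -> #   bit 22 = 1  t=2,i=20
  #.#.# -> #   bit 21 = 1  t=0,i=0
  #.#.. -> #   bit 20 = 1  t=1,i=4
  #..## -> #   bit 19 = 1  t=1,i=20
  #..#. -> .   bit 18 = 0  t=0,i=13
  #...# -> #   bit 17 = 1  t=0,i=16
  #.... -> .   bit 16 = 0  t=0,i=6
  .#### -> .   bit 15 = 0  t=1,i=15
  .###. -> .   bit 14 = 0  t=0,i=3
  .##.# -> .   bit 13 = 0  t=0,i=19
  .##.. -> .   bit 12 = 0  t=0,i=11
  .#.## -> #   bit 11 = 1  t=0,i=1
  .#.#. -> #   bit 10 = 1  t=3,i=15
  .#..# -> #   bit 9 = 1  t=3,i=17
  .#... -> #   bit 8 = 1  t=0,i=15
  ..### -> #   bit 7 = 1  t=1,i=0
  ..##. -> #   bit 6 = 1  t=0,i=10
  ..#.# -> .   bit 5 = 0  t=2,i=18
  ..#.. -> #   bit 4 = 1  t=0,i=14
  ...## -> #   bit 3 = 1  t=0,i=9
  ...#. -> .   bit 2 = 0  t=2,i=17
  ....# -> #   bit 1 = 1  t=0,i=8
  ..... -> .   bit 0 = 0  t=0,i=7
  bits 00011000111110100000111111011010 = 419041242

419041242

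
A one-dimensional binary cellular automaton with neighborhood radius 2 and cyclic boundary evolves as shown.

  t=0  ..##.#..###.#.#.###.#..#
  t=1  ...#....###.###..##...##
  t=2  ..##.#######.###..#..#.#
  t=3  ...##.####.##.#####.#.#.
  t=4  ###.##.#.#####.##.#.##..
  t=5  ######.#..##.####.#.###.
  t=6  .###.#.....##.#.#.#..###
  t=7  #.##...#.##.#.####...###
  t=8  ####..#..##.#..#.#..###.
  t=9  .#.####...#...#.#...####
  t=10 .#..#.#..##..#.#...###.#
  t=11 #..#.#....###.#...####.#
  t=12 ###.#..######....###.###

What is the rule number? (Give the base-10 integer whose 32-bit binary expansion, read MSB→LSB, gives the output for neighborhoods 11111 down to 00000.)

  #####|#  b31=1 t=2,i=7
  ####.|.  b30=0 t=2,i=10
  ###.#|#  b29=1 t=0,i=10
  ###..|#  b28=1 t=1,i=14
  ##.##|#  b27=1 t=1,i=11
  ##.#.|.  b26=0 t=0,i=4
  ##..#|#  b25=1 t=1,i=15
  ##...|.  b24=0 t=1,i=0
  #.###|.  b23=0 t=0,i=16
  #.##.|#  b22=1 t=3,i=11
  #.#.#|#  b21=1 t=0,i=12
  #.#..|.  b20=0 t=0,i=5
  #..##|.  b19=0 t=0,i=1
  #..#.|#  b18=1 t=0,i=22
  #...#|.  b17=0 t=1,i=1
  #....|#  b16=1 t=1,i=5
  .####|#  b15=1 t=2,i=6
  .###.|#  b14=1 t=0,i=9
  .##.#|#  b13=1 t=0,i=3
  .##..|#  b12=1 t=1,i=18
  .#.##|.  b11=0 t=0,i=15
  .#.#.|#  b10=1 t=0,i=13
  .#..#|.  b9=0 t=0,i=0
  .#...|.  b8=0 t=1,i=4
  ..###|#  b7=1 t=0,i=8
  ..##.|.  b6=0 t=0,i=2
  ..#.#|.  b5=0 t=2,i=21
  ..#..|#  b4=1 t=0,i=23
  ...##|#  b3=1 t=1,i=7
  ...#.|#  b2=1 t=1,i=2
  ....#|#  b1=1 t=1,i=6
  .....|.  b0=0 t=6,i=8
  bits 10111010011001011111010010011110 = 3127243934

3127243934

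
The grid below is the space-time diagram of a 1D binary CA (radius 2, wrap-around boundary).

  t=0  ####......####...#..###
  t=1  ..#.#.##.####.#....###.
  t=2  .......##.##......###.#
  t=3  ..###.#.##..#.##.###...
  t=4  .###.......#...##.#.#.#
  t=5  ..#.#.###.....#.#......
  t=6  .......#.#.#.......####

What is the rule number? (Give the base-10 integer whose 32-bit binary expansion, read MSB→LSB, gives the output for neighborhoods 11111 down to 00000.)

1225580681

  [31] ##### => .  t=0,i=0
  [30] ####. => #  t=0,i=2
  [29] ###.# => .  t=1,i=12
  [28] ###.. => .  t=0,i=3
  [27] ##.## => #  t=1,i=8
  [26] ##.#. => .  t=1,i=13
  [25] ##..# => .  t=3,i=10
  [24] ##... => #  t=0,i=4
  [23] #.### => .  t=1,i=9
  [22] #.##. => .  t=1,i=6
  [21] #.#.# => .  t=1,i=4
  [20] #.#.. => .  t=1,i=14
  [19] #..## => #  t=0,i=19
  [18] #..#. => #  t=3,i=11
  [17] #...# => .  t=0,i=15
  [16] #.... => .  t=0,i=5
  [15] .#### => #  t=0,i=11
  [14] .###. => #  t=1,i=20
  [13] .##.# => #  t=1,i=7
  [12] .##.. => .  t=2,i=11
  [11] .#.## => .  t=1,i=5
  [10] .#.#. => .  t=1,i=3
  [9] .#..# => .  t=0,i=18
  [8] .#... => .  t=1,i=15
  [7] ..### => #  t=0,i=10
  [6] ..##. => .  t=2,i=7
  [5] ..#.# => .  t=1,i=2
  [4] ..#.. => .  t=0,i=17
  [3] ...## => #  t=0,i=9
  [2] ...#. => .  t=0,i=16
  [1] ....# => .  t=0,i=8
  [0] ..... => #  t=0,i=6
  bits 01001001000011001110000010001001 = 1225580681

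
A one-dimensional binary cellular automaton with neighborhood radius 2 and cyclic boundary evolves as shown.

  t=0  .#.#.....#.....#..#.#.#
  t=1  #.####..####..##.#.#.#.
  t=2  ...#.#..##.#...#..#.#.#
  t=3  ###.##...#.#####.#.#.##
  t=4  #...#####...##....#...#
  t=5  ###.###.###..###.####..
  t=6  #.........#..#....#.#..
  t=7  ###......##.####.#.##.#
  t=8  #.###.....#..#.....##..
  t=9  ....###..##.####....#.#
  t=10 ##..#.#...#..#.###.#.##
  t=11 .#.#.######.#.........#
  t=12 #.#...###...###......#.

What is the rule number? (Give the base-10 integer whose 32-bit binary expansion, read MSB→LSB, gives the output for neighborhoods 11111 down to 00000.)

2438444436

  ##### -> #   bit 31 = 1  t=3,i=0
  ####. -> .   bit 30 = 0  t=1,i=4
  ###.# -> .   bit 29 = 0  t=3,i=2
  ###.. -> #   bit 28 = 1  t=1,i=5
  ##.## -> .   bit 27 = 0  t=3,i=3
  ##.#. -> .   bit 26 = 0  t=1,i=16
  ##..# -> .   bit 25 = 0  t=1,i=6
  ##... -> #   bit 24 = 1  t=3,i=6
  #.### -> .   bit 23 = 0  t=1,i=2
  #.##. -> #   bit 22 = 1  t=3,i=4
  #.#.# -> .   bit 21 = 0  t=0,i=1
  #.#.. -> #   bit 20 = 1  t=0,i=3
  #..## -> .   bit 19 = 0  t=1,i=7
  #..#. -> #   bit 18 = 1  t=0,i=17
  #...# -> #   bit 17 = 1  t=2,i=1
  #.... -> #   bit 16 = 1  t=0,i=5
  .#### -> #   bit 15 = 1  t=1,i=3
  .###. -> .   bit 14 = 0  t=5,i=1
  .##.# -> #   bit 13 = 1  t=1,i=15
  .##.. -> #   bit 12 = 1  t=3,i=5
  .#.## -> .   bit 11 = 0  t=1,i=1
  .#.#. -> #   bit 10 = 1  t=0,i=0
  .#..# -> .   bit 9 = 0  t=0,i=16
  .#... -> #   bit 8 = 1  t=0,i=4
  ..### -> #   bit 7 = 1  t=1,i=8
  ..##. -> .   bit 6 = 0  t=1,i=14
  ..#.# -> .   bit 5 = 0  t=0,i=18
  ..#.. -> #   bit 4 = 1  t=0,i=9
  ...## -> .   bit 3 = 0  t=4,i=3
  ...#. -> #   bit 2 = 1  t=0,i=8
  ....# -> .   bit 1 = 0  t=0,i=7
  ..... -> .   bit 0 = 0  t=0,i=6
  bits 10010001010101111011010110010100 = 2438444436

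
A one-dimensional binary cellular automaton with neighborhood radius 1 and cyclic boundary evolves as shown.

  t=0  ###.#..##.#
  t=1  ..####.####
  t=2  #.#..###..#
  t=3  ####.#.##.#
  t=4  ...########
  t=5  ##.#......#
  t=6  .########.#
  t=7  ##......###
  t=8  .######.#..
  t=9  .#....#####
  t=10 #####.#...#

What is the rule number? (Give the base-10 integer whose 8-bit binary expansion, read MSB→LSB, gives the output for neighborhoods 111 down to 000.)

  [7] ### => .  t=0,i=0
  [6] ##. => #  t=0,i=2
  [5] #.# => #  t=0,i=3
  [4] #.. => #  t=0,i=5
  [3] .## => #  t=0,i=7
  [2] .#. => #  t=0,i=4
  [1] ..# => .  t=0,i=6
  [0] ... => #  t=4,i=1
  bits 01111101 = 125

125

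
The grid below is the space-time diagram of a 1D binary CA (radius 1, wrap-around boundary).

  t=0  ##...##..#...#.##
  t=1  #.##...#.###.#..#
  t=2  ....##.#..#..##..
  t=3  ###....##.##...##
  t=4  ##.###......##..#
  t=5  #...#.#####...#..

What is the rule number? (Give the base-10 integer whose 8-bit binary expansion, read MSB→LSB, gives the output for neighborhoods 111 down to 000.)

  ###|#  b7=1 t=0,i=0
  ##.|.  b6=0 t=0,i=1
  #.#|.  b5=0 t=0,i=14
  #..|#  b4=1 t=0,i=2
  .##|.  b3=0 t=0,i=5
  .#.|#  b2=1 t=0,i=9
  ..#|.  b1=0 t=0,i=4
  ...|#  b0=1 t=0,i=3
  bits 10010101 = 149

149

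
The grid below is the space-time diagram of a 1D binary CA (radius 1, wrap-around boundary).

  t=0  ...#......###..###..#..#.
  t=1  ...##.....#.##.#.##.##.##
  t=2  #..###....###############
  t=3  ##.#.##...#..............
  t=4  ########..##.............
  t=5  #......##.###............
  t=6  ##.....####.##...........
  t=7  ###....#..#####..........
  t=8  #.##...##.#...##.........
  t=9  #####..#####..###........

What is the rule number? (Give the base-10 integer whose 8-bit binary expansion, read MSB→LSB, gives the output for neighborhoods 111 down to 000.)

  ### -> .   bit 7 = 0  t=0,i=11
  ##. -> #   bit 6 = 1  t=0,i=12
  #.# -> #   bit 5 = 1  t=1,i=11
  #.. -> #   bit 4 = 1  t=0,i=4
  .## -> #   bit 3 = 1  t=0,i=10
  .#. -> #   bit 2 = 1  t=0,i=3
  ..# -> .   bit 1 = 0  t=0,i=2
  ... -> .   bit 0 = 0  t=0,i=0
  bits 01111100 = 124

124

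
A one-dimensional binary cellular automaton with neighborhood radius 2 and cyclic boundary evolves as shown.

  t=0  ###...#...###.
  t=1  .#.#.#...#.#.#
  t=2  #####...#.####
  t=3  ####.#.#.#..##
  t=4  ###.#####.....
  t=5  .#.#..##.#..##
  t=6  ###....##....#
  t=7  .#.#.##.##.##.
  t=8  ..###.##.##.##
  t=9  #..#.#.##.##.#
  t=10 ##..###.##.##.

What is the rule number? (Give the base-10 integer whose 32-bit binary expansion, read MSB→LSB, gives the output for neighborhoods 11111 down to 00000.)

3475012622

  [31] ##### => #  t=2,i=0
  [30] ####. => #  t=2,i=3
  [29] ###.# => .  t=0,i=12
  [28] ###.. => .  t=0,i=2
  [27] ##.## => #  t=0,i=13
  [26] ##.#. => #  t=3,i=4
  [25] ##..# => #  t=7,i=13
  [24] ##... => #  t=0,i=3
  [23] #.### => .  t=0,i=0
  [22] #.##. => .  t=7,i=5
  [21] #.#.# => #  t=1,i=1
  [20] #.#.. => .  t=1,i=5
  [19] #..## => .  t=3,i=11
  [18] #..#. => .  t=7,i=0
  [17] #...# => .  t=0,i=4
  [16] #.... => .  t=4,i=10
  [15] .#### => .  t=2,i=11
  [14] .###. => #  t=0,i=1
  [13] .##.# => #  t=5,i=7
  [12] .##.. => #  t=6,i=8
  [11] .#.## => #  t=2,i=9
  [10] .#.#. => #  t=1,i=0
  [9] .#..# => .  t=3,i=10
  [8] .#... => .  t=0,i=7
  [7] ..### => .  t=0,i=10
  [6] ..##. => .  t=5,i=6
  [5] ..#.# => .  t=1,i=9
  [4] ..#.. => .  t=0,i=6
  [3] ...## => #  t=0,i=9
  [2] ...#. => #  t=0,i=5
  [1] ....# => #  t=4,i=12
  [0] ..... => .  t=4,i=11
  bits 11001111001000000111110000001110 = 3475012622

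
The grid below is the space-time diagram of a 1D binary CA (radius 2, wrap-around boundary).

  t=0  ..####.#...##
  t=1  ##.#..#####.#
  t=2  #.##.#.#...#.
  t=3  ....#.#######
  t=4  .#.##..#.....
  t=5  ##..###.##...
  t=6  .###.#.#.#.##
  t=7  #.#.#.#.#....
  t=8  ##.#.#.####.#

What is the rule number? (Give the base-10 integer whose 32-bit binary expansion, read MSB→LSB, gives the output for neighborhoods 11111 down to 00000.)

236967212

  [31] ##### => .  t=1,i=8
  [30] ####. => .  t=0,i=4
  [29] ###.# => .  t=0,i=5
  [28] ###.. => .  t=3,i=12
  [27] ##.## => #  t=1,i=11
  [26] ##.#. => #  t=0,i=6
  [25] ##..# => #  t=0,i=0
  [24] ##... => .  t=3,i=0
  [23] #.### => .  t=1,i=12
  [22] #.##. => .  t=2,i=2
  [21] #.#.# => .  t=2,i=0
  [20] #.#.. => #  t=0,i=7
  [19] #..## => #  t=0,i=1
  [18] #..#. => #  t=4,i=6
  [17] #...# => #  t=0,i=9
  [16] #.... => #  t=3,i=1
  [15] .#### => #  t=0,i=3
  [14] .###. => #  t=1,i=0
  [13] .##.# => .  t=2,i=3
  [12] .##.. => #  t=0,i=12
  [11] .#.## => .  t=2,i=1
  [10] .#.#. => #  t=2,i=6
  [9] .#..# => .  t=1,i=4
  [8] .#... => #  t=0,i=8
  [7] ..### => .  t=0,i=2
  [6] ..##. => .  t=0,i=11
  [5] ..#.# => #  t=2,i=11
  [4] ..#.. => .  t=4,i=7
  [3] ...## => #  t=0,i=10
  [2] ...#. => #  t=2,i=10
  [1] ....# => .  t=3,i=2
  [0] ..... => .  t=4,i=10
  bits 00001110000111111101010100101100 = 236967212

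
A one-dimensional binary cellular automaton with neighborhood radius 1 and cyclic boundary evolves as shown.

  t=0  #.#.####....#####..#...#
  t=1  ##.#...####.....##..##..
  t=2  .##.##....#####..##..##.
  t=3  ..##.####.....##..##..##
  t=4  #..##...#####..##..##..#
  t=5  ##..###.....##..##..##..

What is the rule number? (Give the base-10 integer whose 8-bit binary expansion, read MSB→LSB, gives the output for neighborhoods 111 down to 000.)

113

  nb ###: next=.  (t=0,i=5, bit7=0)
  nb ##.: next=#  (t=0,i=0, bit6=1)
  nb #.#: next=#  (t=0,i=1, bit5=1)
  nb #..: next=#  (t=0,i=8, bit4=1)
  nb .##: next=.  (t=0,i=4, bit3=0)
  nb .#.: next=.  (t=0,i=2, bit2=0)
  nb ..#: next=.  (t=0,i=11, bit1=0)
  nb ...: next=#  (t=0,i=9, bit0=1)
  bits 01110001 = 113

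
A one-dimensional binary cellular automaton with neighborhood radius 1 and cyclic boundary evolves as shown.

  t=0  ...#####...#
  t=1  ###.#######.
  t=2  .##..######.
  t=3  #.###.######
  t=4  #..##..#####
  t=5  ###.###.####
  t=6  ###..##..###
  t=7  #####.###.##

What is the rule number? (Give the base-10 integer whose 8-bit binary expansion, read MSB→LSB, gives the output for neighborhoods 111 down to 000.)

  ###|#  b7=1 t=0,i=4
  ##.|#  b6=1 t=0,i=7
  #.#|.  b5=0 t=1,i=3
  #..|#  b4=1 t=0,i=0
  .##|.  b3=0 t=0,i=3
  .#.|.  b2=0 t=0,i=11
  ..#|#  b1=1 t=0,i=2
  ...|#  b0=1 t=0,i=1
  bits 11010011 = 211

211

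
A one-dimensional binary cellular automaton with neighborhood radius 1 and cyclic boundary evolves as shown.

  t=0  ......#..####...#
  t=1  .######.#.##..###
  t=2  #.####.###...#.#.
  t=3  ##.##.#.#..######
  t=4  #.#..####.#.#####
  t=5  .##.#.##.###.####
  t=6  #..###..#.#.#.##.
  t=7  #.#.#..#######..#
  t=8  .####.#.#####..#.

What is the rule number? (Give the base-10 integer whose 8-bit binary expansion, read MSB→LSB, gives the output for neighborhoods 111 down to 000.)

  nb ###: next=#  (t=0,i=10, bit7=1)
  nb ##.: next=.  (t=0,i=12, bit6=0)
  nb #.#: next=#  (t=1,i=0, bit5=1)
  nb #..: next=.  (t=0,i=0, bit4=0)
  nb .##: next=.  (t=0,i=9, bit3=0)
  nb .#.: next=#  (t=0,i=6, bit2=1)
  nb ..#: next=#  (t=0,i=5, bit1=1)
  nb ...: next=#  (t=0,i=1, bit0=1)
  bits 10100111 = 167

167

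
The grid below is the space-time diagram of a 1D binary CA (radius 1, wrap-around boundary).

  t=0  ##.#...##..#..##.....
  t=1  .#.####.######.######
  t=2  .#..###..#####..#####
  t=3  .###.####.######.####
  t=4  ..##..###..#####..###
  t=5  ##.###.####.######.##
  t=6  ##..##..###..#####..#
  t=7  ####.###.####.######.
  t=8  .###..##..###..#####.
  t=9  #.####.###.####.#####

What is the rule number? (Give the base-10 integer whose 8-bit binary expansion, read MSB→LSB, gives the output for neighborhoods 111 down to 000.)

215

  nb ###: next=#  (t=1,i=4, bit7=1)
  nb ##.: next=#  (t=0,i=1, bit6=1)
  nb #.#: next=.  (t=0,i=2, bit5=0)
  nb #..: next=#  (t=0,i=4, bit4=1)
  nb .##: next=.  (t=0,i=0, bit3=0)
  nb .#.: next=#  (t=0,i=3, bit2=1)
  nb ..#: next=#  (t=0,i=6, bit1=1)
  nb ...: next=#  (t=0,i=5, bit0=1)
  bits 11010111 = 215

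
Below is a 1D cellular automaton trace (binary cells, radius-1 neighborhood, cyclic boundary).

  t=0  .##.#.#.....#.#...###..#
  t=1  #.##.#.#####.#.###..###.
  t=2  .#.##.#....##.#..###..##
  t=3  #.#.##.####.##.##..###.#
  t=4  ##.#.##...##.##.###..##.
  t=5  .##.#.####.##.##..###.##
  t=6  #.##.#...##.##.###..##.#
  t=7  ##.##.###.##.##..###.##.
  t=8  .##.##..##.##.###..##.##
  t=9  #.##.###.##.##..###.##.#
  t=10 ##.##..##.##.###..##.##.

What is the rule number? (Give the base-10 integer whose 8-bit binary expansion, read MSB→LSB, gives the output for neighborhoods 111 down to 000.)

115

  [7] ### => .  t=0,i=19
  [6] ##. => #  t=0,i=2
  [5] #.# => #  t=0,i=0
  [4] #.. => #  t=0,i=7
  [3] .## => .  t=0,i=1
  [2] .#. => .  t=0,i=4
  [1] ..# => #  t=0,i=11
  [0] ... => #  t=0,i=8
  bits 01110011 = 115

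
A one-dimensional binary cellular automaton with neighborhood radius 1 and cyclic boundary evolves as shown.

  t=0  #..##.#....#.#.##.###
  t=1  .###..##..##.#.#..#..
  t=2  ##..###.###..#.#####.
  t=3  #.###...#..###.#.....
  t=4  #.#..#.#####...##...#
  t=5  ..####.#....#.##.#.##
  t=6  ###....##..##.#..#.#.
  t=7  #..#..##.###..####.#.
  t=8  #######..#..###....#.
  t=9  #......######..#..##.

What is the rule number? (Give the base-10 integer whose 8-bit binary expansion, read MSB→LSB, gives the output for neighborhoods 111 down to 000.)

  ### -> .   bit 7 = 0  t=0,i=19
  ##. -> .   bit 6 = 0  t=0,i=0
  #.# -> .   bit 5 = 0  t=0,i=5
  #.. -> #   bit 4 = 1  t=0,i=1
  .## -> #   bit 3 = 1  t=0,i=3
  .#. -> #   bit 2 = 1  t=0,i=6
  ..# -> #   bit 1 = 1  t=0,i=2
  ... -> .   bit 0 = 0  t=0,i=8
  bits 00011110 = 30

30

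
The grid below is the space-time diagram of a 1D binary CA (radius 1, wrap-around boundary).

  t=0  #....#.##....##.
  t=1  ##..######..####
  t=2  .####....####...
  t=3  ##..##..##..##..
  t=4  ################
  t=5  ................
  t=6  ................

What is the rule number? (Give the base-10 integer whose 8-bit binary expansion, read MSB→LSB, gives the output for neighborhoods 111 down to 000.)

  ###|.  b7=0 t=1,i=0
  ##.|#  b6=1 t=0,i=8
  #.#|#  b5=1 t=0,i=6
  #..|#  b4=1 t=0,i=1
  .##|#  b3=1 t=0,i=7
  .#.|#  b2=1 t=0,i=0
  ..#|#  b1=1 t=0,i=4
  ...|.  b0=0 t=0,i=2
  bits 01111110 = 126

126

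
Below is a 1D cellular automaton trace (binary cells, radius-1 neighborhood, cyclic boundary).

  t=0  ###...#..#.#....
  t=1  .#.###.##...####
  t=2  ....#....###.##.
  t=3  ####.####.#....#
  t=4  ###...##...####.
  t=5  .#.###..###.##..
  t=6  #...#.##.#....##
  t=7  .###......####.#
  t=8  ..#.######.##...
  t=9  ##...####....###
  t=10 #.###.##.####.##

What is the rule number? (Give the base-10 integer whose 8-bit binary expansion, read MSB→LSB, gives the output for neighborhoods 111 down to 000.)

  [7] ### => #  t=0,i=1
  [6] ##. => .  t=0,i=2
  [5] #.# => .  t=0,i=10
  [4] #.. => #  t=0,i=3
  [3] .## => .  t=0,i=0
  [2] .#. => .  t=0,i=6
  [1] ..# => #  t=0,i=5
  [0] ... => #  t=0,i=4
  bits 10010011 = 147

147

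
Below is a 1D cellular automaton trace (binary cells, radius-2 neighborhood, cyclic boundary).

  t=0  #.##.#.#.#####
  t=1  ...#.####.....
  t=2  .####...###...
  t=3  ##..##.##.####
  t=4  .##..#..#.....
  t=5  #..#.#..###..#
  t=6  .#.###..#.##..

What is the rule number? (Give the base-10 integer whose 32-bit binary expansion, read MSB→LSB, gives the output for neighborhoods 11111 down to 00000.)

  [31] ##### => .  t=0,i=11
  [30] ####. => .  t=0,i=13
  [29] ###.# => .  t=0,i=0
  [28] ###.. => #  t=1,i=8
  [27] ##.## => .  t=0,i=1
  [26] ##.#. => .  t=0,i=4
  [25] ##..# => #  t=3,i=2
  [24] ##... => #  t=1,i=9
  [23] #.### => .  t=0,i=9
  [22] #.##. => .  t=0,i=2
  [21] #.#.# => #  t=0,i=5
  [20] #.#.. => #  t=5,i=5
  [19] #..## => .  t=3,i=3
  [18] #..#. => .  t=4,i=4
  [17] #...# => .  t=2,i=6
  [16] #.... => #  t=1,i=10
  [15] .#### => .  t=0,i=10
  [14] .###. => .  t=2,i=9
  [13] .##.# => #  t=0,i=3
  [12] .##.. => .  t=4,i=2
  [11] .#.## => #  t=0,i=8
  [10] .#.#. => #  t=0,i=6
  [9] .#..# => .  t=4,i=6
  [8] .#... => #  t=4,i=9
  [7] ..### => #  t=2,i=1
  [6] ..##. => .  t=3,i=4
  [5] ..#.# => #  t=1,i=3
  [4] ..#.. => #  t=4,i=5
  [3] ...## => #  t=2,i=0
  [2] ...#. => #  t=1,i=2
  [1] ....# => #  t=1,i=1
  [0] ..... => .  t=1,i=0
  bits 00010011001100010010110110111110 = 321990078

321990078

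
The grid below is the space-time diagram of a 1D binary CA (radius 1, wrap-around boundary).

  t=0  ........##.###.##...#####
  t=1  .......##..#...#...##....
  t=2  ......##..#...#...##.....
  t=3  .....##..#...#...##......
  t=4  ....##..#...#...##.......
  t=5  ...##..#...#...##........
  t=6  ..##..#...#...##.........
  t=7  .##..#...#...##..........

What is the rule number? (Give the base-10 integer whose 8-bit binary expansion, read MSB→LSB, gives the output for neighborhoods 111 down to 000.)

  [7] ### => .  t=0,i=12
  [6] ##. => .  t=0,i=9
  [5] #.# => .  t=0,i=10
  [4] #.. => .  t=0,i=0
  [3] .## => #  t=0,i=8
  [2] .#. => .  t=1,i=11
  [1] ..# => #  t=0,i=7
  [0] ... => .  t=0,i=1
  bits 00001010 = 10

10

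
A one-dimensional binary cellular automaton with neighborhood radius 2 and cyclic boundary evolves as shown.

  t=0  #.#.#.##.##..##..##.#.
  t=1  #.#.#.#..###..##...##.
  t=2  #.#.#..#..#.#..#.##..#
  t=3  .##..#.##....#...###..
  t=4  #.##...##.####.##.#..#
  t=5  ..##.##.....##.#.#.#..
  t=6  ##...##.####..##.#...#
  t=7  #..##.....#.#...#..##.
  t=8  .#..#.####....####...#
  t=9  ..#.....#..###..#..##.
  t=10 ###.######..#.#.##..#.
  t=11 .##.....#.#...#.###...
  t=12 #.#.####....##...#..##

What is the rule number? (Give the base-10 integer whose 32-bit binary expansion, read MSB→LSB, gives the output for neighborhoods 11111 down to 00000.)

  [31] ##### => .  t=10,i=6
  [30] ####. => #  t=4,i=12
  [29] ###.# => #  t=4,i=13
  [28] ###.. => .  t=1,i=11
  [27] ##.## => .  t=0,i=8
  [26] ##.#. => #  t=0,i=19
  [25] ##..# => #  t=0,i=11
  [24] ##... => .  t=1,i=16
  [23] #.### => .  t=4,i=10
  [22] #.##. => #  t=0,i=6
  [21] #.#.# => #  t=0,i=0
  [20] #.#.. => .  t=1,i=6
  [19] #..## => .  t=0,i=12
  [18] #..#. => .  t=2,i=6
  [17] #...# => #  t=1,i=17
  [16] #.... => #  t=3,i=10
  [15] .#### => .  t=4,i=11
  [14] .###. => #  t=1,i=10
  [13] .##.# => .  t=0,i=7
  [12] .##.. => #  t=0,i=10
  [11] .#.## => .  t=0,i=5
  [10] .#.#. => .  t=0,i=1
  [9] .#..# => #  t=1,i=7
  [8] .#... => .  t=3,i=14
  [7] ..### => .  t=1,i=9
  [6] ..##. => .  t=0,i=13
  [5] ..#.# => .  t=2,i=10
  [4] ..#.. => #  t=2,i=7
  [3] ...## => #  t=1,i=18
  [2] ...#. => #  t=3,i=12
  [1] ....# => #  t=3,i=11
  [0] ..... => #  t=5,i=9
  bits 01100110011000110101001000011111 = 1717785119

1717785119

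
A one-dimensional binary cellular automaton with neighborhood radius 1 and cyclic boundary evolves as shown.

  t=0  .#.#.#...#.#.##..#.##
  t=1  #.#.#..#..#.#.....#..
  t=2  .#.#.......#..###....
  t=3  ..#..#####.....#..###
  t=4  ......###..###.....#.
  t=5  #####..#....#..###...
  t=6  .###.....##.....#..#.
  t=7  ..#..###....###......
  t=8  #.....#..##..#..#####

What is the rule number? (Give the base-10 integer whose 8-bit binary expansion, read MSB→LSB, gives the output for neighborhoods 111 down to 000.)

161

  nb ###: next=#  (t=2,i=15, bit7=1)
  nb ##.: next=.  (t=0,i=14, bit6=0)
  nb #.#: next=#  (t=0,i=0, bit5=1)
  nb #..: next=.  (t=0,i=6, bit4=0)
  nb .##: next=.  (t=0,i=13, bit3=0)
  nb .#.: next=.  (t=0,i=1, bit2=0)
  nb ..#: next=.  (t=0,i=8, bit1=0)
  nb ...: next=#  (t=0,i=7, bit0=1)
  bits 10100001 = 161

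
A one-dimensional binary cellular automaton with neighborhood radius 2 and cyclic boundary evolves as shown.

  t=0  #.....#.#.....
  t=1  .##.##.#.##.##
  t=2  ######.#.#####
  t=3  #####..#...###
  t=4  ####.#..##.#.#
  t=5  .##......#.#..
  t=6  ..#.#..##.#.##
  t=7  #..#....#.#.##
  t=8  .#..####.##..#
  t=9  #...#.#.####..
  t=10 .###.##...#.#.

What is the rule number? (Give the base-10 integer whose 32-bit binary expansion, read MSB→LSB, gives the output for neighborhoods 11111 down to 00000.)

3395515782

  [31] ##### => #  t=2,i=0
  [30] ####. => #  t=2,i=4
  [29] ###.# => .  t=2,i=5
  [28] ###.. => .  t=3,i=4
  [27] ##.## => #  t=1,i=0
  [26] ##.#. => .  t=1,i=6
  [25] ##..# => #  t=3,i=5
  [24] ##... => .  t=5,i=3
  [23] #.### => .  t=2,i=9
  [22] #.##. => #  t=1,i=1
  [21] #.#.# => #  t=1,i=7
  [20] #.#.. => .  t=0,i=8
  [19] #..## => .  t=4,i=7
  [18] #..#. => .  t=3,i=6
  [17] #...# => #  t=3,i=9
  [16] #.... => #  t=0,i=2
  [15] .#### => .  t=2,i=10
  [14] .###. => #  t=7,i=13
  [13] .##.# => #  t=1,i=2
  [12] .##.. => #  t=5,i=2
  [11] .#.## => .  t=1,i=8
  [10] .#.#. => #  t=0,i=7
  [9] .#..# => .  t=4,i=6
  [8] .#... => #  t=0,i=1
  [7] ..### => #  t=3,i=11
  [6] ..##. => .  t=4,i=8
  [5] ..#.# => .  t=0,i=6
  [4] ..#.. => .  t=0,i=0
  [3] ...## => .  t=3,i=10
  [2] ...#. => #  t=0,i=5
  [1] ....# => #  t=0,i=4
  [0] ..... => .  t=0,i=3
  bits 11001010011000110111010110000110 = 3395515782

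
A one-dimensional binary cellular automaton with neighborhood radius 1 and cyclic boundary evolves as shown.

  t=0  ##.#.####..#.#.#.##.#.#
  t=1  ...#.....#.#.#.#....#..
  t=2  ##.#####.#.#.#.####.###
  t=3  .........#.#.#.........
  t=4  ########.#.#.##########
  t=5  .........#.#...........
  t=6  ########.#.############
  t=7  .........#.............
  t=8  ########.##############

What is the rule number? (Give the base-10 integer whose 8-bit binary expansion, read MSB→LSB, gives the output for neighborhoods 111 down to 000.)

  [7] ### => .  t=0,i=0
  [6] ##. => .  t=0,i=1
  [5] #.# => .  t=0,i=2
  [4] #.. => #  t=0,i=9
  [3] .## => .  t=0,i=5
  [2] .#. => #  t=0,i=3
  [1] ..# => .  t=0,i=10
  [0] ... => #  t=1,i=0
  bits 00010101 = 21

21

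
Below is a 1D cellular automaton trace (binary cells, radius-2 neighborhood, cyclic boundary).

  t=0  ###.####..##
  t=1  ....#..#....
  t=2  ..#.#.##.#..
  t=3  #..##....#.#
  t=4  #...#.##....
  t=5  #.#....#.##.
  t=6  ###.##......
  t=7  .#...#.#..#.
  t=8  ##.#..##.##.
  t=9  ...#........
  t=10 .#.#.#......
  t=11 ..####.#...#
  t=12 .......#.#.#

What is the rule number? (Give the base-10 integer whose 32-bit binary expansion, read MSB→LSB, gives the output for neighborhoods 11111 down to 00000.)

280450066

  #####|.  b31=0 t=0,i=0
  ####.|.  b30=0 t=0,i=1
  ###.#|.  b29=0 t=0,i=2
  ###..|#  b28=1 t=0,i=7
  ##.##|.  b27=0 t=0,i=3
  ##.#.|.  b26=0 t=2,i=8
  ##..#|.  b25=0 t=0,i=8
  ##...|.  b24=0 t=3,i=5
  #.###|#  b23=1 t=0,i=4
  #.##.|.  b22=0 t=2,i=6
  #.#.#|#  b21=1 t=2,i=4
  #.#..|#  b20=1 t=2,i=9
  #..##|.  b19=0 t=0,i=9
  #..#.|#  b18=1 t=1,i=6
  #...#|#  b17=1 t=4,i=2
  #....|#  b16=1 t=1,i=9
  .####|.  b15=0 t=0,i=5
  .###.|#  b14=1 t=6,i=1
  .##.#|.  b13=0 t=2,i=7
  .##..|#  b12=1 t=3,i=0
  .#.##|.  b11=0 t=2,i=5
  .#.#.|#  b10=1 t=2,i=3
  .#..#|.  b9=0 t=1,i=5
  .#...|.  b8=0 t=1,i=8
  ..###|.  b7=0 t=0,i=10
  ..##.|.  b6=0 t=3,i=3
  ..#.#|.  b5=0 t=2,i=2
  ..#..|#  b4=1 t=1,i=4
  ...##|.  b3=0 t=6,i=11
  ...#.|.  b2=0 t=1,i=3
  ....#|#  b1=1 t=1,i=2
  .....|.  b0=0 t=1,i=0
  bits 00010000101101110101010000010010 = 280450066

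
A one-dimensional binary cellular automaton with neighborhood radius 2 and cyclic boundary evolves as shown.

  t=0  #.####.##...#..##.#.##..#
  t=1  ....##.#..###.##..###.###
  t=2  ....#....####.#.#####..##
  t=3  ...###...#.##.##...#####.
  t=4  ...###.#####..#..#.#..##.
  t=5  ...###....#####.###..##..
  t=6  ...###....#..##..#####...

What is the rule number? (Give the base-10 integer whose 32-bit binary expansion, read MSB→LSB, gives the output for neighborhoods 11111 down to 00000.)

  [31] ##### => .  t=2,i=18
  [30] ####. => #  t=0,i=4
  [29] ###.# => #  t=0,i=5
  [28] ###.. => #  t=1,i=24
  [27] ##.## => .  t=0,i=1
  [26] ##.#. => .  t=0,i=17
  [25] ##..# => #  t=0,i=22
  [24] ##... => .  t=0,i=9
  [23] #.### => .  t=0,i=2
  [22] #.##. => #  t=0,i=7
  [21] #.#.# => #  t=0,i=18
  [20] #.#.. => .  t=1,i=7
  [19] #..## => #  t=0,i=14
  [18] #..#. => #  t=4,i=13
  [17] #...# => #  t=0,i=10
  [16] #.... => .  t=1,i=1
  [15] .#### => .  t=0,i=3
  [14] .###. => #  t=1,i=11
  [13] .##.# => .  t=0,i=0
  [12] .##.. => .  t=0,i=8
  [11] .#.## => #  t=0,i=19
  [10] .#.#. => #  t=4,i=18
  [9] .#..# => .  t=0,i=13
  [8] .#... => #  t=2,i=5
  [7] ..### => #  t=1,i=10
  [6] ..##. => #  t=0,i=15
  [5] ..#.# => #  t=3,i=9
  [4] ..#.. => #  t=0,i=12
  [3] ...## => .  t=1,i=3
  [2] ...#. => #  t=0,i=11
  [1] ....# => .  t=1,i=2
  [0] ..... => .  t=5,i=0
  bits 01110010011011100100110111110100 = 1919831540

1919831540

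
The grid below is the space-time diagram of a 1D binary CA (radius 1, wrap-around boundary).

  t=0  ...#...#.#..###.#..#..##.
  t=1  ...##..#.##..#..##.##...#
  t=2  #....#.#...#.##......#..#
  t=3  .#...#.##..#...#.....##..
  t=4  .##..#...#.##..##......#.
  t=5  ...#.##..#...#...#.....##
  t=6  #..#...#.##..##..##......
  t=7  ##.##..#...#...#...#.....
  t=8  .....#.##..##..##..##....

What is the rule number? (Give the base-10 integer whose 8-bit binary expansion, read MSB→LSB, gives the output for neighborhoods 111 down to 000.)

148

  ### -> #   bit 7 = 1  t=0,i=13
  ##. -> .   bit 6 = 0  t=0,i=14
  #.# -> .   bit 5 = 0  t=0,i=8
  #.. -> #   bit 4 = 1  t=0,i=4
  .## -> .   bit 3 = 0  t=0,i=12
  .#. -> #   bit 2 = 1  t=0,i=3
  ..# -> .   bit 1 = 0  t=0,i=2
  ... -> .   bit 0 = 0  t=0,i=0
  bits 10010100 = 148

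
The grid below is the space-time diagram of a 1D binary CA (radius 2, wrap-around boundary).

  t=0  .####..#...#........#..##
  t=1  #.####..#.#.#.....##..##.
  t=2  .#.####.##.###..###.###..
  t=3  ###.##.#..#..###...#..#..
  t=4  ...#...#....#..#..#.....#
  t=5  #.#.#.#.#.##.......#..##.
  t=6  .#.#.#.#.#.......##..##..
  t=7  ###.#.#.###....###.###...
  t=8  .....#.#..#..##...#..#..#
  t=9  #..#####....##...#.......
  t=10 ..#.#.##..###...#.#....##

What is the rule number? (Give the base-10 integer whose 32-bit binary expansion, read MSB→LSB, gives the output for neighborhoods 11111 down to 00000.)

  #####|.  b31=0 t=9,i=5
  ####.|#  b30=1 t=0,i=3
  ###.#|.  b29=0 t=2,i=6
  ###..|#  b28=1 t=0,i=4
  ##.##|#  b27=1 t=0,i=0
  ##.#.|.  b26=0 t=1,i=24
  ##..#|#  b25=1 t=0,i=5
  ##...|.  b24=0 t=2,i=23
  #.###|.  b23=0 t=0,i=1
  #.##.|.  b22=0 t=2,i=8
  #.#.#|.  b21=0 t=1,i=0
  #.#..|#  b20=1 t=1,i=12
  #..##|#  b19=1 t=0,i=22
  #..#.|.  b18=0 t=0,i=6
  #...#|.  b17=0 t=0,i=9
  #....|.  b16=0 t=0,i=13
  .####|#  b15=1 t=0,i=2
  .###.|.  b14=0 t=2,i=12
  .##.#|.  b13=0 t=0,i=24
  .##..|.  b12=0 t=1,i=19
  .#.##|#  b11=1 t=1,i=1
  .#.#.|#  b10=1 t=1,i=9
  .#..#|.  b9=0 t=0,i=21
  .#...|#  b8=1 t=0,i=8
  ..###|.  b7=0 t=2,i=16
  ..##.|#  b6=1 t=0,i=23
  ..#.#|#  b5=1 t=1,i=8
  ..#..|.  b4=0 t=0,i=7
  ...##|#  b3=1 t=1,i=17
  ...#.|#  b2=1 t=0,i=10
  ....#|#  b1=1 t=0,i=18
  .....|.  b0=0 t=0,i=14
  bits 01011010000110001000110101101110 = 1511558510

1511558510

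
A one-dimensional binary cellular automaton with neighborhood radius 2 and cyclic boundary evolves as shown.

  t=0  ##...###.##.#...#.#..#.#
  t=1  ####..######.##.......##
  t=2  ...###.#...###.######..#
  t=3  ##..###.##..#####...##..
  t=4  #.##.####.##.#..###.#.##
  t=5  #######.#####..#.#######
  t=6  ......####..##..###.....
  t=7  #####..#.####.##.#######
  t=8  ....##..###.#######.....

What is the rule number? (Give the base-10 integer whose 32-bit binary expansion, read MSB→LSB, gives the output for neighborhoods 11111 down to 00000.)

  #####|.  b31=0 t=1,i=0
  ####.|.  b30=0 t=1,i=2
  ###.#|#  b29=1 t=0,i=7
  ###..|#  b28=1 t=0,i=1
  ##.##|#  b27=1 t=0,i=8
  ##.#.|#  b26=1 t=0,i=11
  ##..#|#  b25=1 t=1,i=4
  ##...|#  b24=1 t=0,i=2
  #.###|#  b23=1 t=0,i=23
  #.##.|#  b22=1 t=0,i=9
  #.#.#|#  b21=1 t=4,i=20
  #.#..|.  b20=0 t=0,i=12
  #..##|#  b19=1 t=1,i=5
  #..#.|.  b18=0 t=0,i=20
  #...#|#  b17=1 t=0,i=3
  #....|#  b16=1 t=1,i=16
  .####|#  b15=1 t=1,i=7
  .###.|#  b14=1 t=0,i=0
  .##.#|#  b13=1 t=0,i=10
  .##..|.  b12=0 t=1,i=14
  .#.##|#  b11=1 t=0,i=22
  .#.#.|.  b10=0 t=0,i=17
  .#..#|.  b9=0 t=0,i=19
  .#...|#  b8=1 t=0,i=13
  ..###|.  b7=0 t=0,i=5
  ..##.|#  b6=1 t=3,i=0
  ..#.#|.  b5=0 t=0,i=16
  ..#..|.  b4=0 t=2,i=23
  ...##|.  b3=0 t=0,i=4
  ...#.|.  b2=0 t=0,i=15
  ....#|#  b1=1 t=1,i=20
  .....|#  b0=1 t=1,i=17
  bits 00111111111010111110100101000011 = 1072425283

1072425283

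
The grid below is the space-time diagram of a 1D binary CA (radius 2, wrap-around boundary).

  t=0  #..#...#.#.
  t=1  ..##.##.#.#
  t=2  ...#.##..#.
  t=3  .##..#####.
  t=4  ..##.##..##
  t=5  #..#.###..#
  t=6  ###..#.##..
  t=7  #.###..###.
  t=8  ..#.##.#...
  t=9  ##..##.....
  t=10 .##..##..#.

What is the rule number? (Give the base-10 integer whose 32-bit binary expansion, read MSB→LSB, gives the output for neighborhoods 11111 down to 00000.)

  [31] ##### => .  t=3,i=7
  [30] ####. => .  t=3,i=8
  [29] ###.# => .  t=7,i=9
  [28] ###.. => #  t=3,i=9
  [27] ##.## => .  t=1,i=4
  [26] ##.#. => .  t=1,i=7
  [25] ##..# => #  t=2,i=7
  [24] ##... => #  t=9,i=6
  [23] #.### => #  t=5,i=5
  [22] #.##. => #  t=1,i=5
  [21] #.#.# => .  t=0,i=9
  [20] #.#.. => .  t=0,i=0
  [19] #..## => .  t=1,i=1
  [18] #..#. => #  t=0,i=2
  [17] #...# => #  t=0,i=5
  [16] #.... => .  t=2,i=0
  [15] .#### => #  t=3,i=6
  [14] .###. => .  t=5,i=6
  [13] .##.# => #  t=1,i=3
  [12] .##.. => #  t=2,i=6
  [11] .#.## => .  t=2,i=4
  [10] .#.#. => #  t=0,i=8
  [9] .#..# => .  t=0,i=1
  [8] .#... => .  t=0,i=4
  [7] ..### => #  t=3,i=5
  [6] ..##. => .  t=1,i=2
  [5] ..#.# => .  t=0,i=7
  [4] ..#.. => #  t=0,i=3
  [3] ...## => .  t=9,i=10
  [2] ...#. => #  t=0,i=6
  [1] ....# => #  t=2,i=1
  [0] ..... => .  t=8,i=10
  bits 00010011110001101011010010010110 = 331789462

331789462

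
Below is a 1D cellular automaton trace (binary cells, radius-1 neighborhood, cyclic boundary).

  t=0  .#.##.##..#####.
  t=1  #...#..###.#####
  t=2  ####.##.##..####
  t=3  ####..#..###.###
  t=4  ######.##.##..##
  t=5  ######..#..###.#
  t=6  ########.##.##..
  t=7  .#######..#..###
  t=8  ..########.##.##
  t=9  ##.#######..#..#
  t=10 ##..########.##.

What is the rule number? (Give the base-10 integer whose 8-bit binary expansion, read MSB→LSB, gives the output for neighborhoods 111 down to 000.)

  ###|#  b7=1 t=0,i=11
  ##.|#  b6=1 t=0,i=4
  #.#|.  b5=0 t=0,i=2
  #..|#  b4=1 t=0,i=8
  .##|.  b3=0 t=0,i=3
  .#.|.  b2=0 t=0,i=1
  ..#|#  b1=1 t=0,i=0
  ...|#  b0=1 t=1,i=2
  bits 11010011 = 211

211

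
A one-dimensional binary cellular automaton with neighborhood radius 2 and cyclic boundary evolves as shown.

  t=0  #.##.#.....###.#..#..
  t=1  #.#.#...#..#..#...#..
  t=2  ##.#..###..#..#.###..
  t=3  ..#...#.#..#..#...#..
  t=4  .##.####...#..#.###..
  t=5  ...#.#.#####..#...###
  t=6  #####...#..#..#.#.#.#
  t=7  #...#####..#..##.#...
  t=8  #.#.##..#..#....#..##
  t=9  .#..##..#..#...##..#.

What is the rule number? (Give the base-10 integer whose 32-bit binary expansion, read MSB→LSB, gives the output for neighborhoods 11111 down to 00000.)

  ##### -> .   bit 31 = 0  t=5,i=9
  ####. -> .   bit 30 = 0  t=4,i=6
  ###.# -> .   bit 29 = 0  t=0,i=13
  ###.. -> #   bit 28 = 1  t=2,i=8
  ##.## -> #   bit 27 = 1  t=4,i=3
  ##.#. -> #   bit 26 = 1  t=0,i=4
  ##..# -> .   bit 25 = 0  t=2,i=9
  ##... -> #   bit 24 = 1  t=4,i=8
  #.### -> .   bit 23 = 0  t=2,i=16
  #.##. -> #   bit 22 = 1  t=0,i=2
  #.#.# -> .   bit 21 = 0  t=1,i=2
  #.#.. -> .   bit 20 = 0  t=0,i=5
  #..## -> .   bit 19 = 0  t=2,i=5
  #..#. -> .   bit 18 = 0  t=0,i=17
  #...# -> #   bit 17 = 1  t=1,i=6
  #.... -> .   bit 16 = 0  t=0,i=7
  .#### -> #   bit 15 = 1  t=4,i=5
  .###. -> .   bit 14 = 0  t=0,i=12
  .##.# -> .   bit 13 = 0  t=0,i=3
  .##.. -> #   bit 12 = 1  t=8,i=5
  .#.## -> .   bit 11 = 0  t=0,i=1
  .#.#. -> #   bit 10 = 1  t=1,i=1
  .#..# -> .   bit 9 = 0  t=0,i=16
  .#... -> .   bit 8 = 0  t=0,i=6
  ..### -> #   bit 7 = 1  t=0,i=11
  ..##. -> .   bit 6 = 0  t=2,i=0
  ..#.# -> #   bit 5 = 1  t=0,i=0
  ..#.. -> #   bit 4 = 1  t=0,i=18
  ...## -> .   bit 3 = 0  t=0,i=10
  ...#. -> #   bit 2 = 1  t=1,i=7
  ....# -> .   bit 1 = 0  t=0,i=9
  ..... -> #   bit 0 = 1  t=0,i=8
  bits 00011101010000101001010010110101 = 490902709

490902709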